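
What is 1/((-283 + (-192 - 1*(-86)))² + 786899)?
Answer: 1/938220 ≈ 1.0658e-6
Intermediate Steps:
1/((-283 + (-192 - 1*(-86)))² + 786899) = 1/((-283 + (-192 + 86))² + 786899) = 1/((-283 - 106)² + 786899) = 1/((-389)² + 786899) = 1/(151321 + 786899) = 1/938220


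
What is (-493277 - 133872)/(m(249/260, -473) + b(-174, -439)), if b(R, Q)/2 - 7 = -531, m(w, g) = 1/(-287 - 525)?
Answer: 509244988/850977 ≈ 598.42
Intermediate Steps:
m(w, g) = -1/812 (m(w, g) = 1/(-812) = -1/812)
b(R, Q) = -1048 (b(R, Q) = 14 + 2*(-531) = 14 - 1062 = -1048)
(-493277 - 133872)/(m(249/260, -473) + b(-174, -439)) = (-493277 - 133872)/(-1/812 - 1048) = -627149/(-850977/812) = -627149*(-812/850977) = 509244988/850977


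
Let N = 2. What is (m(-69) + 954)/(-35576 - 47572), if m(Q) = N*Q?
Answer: -68/6929 ≈ -0.0098138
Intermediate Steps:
m(Q) = 2*Q
(m(-69) + 954)/(-35576 - 47572) = (2*(-69) + 954)/(-35576 - 47572) = (-138 + 954)/(-83148) = 816*(-1/83148) = -68/6929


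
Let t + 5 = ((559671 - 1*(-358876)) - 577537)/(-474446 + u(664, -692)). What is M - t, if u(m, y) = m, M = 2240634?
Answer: 530787383854/236891 ≈ 2.2406e+6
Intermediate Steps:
t = -1354960/236891 (t = -5 + ((559671 - 1*(-358876)) - 577537)/(-474446 + 664) = -5 + ((559671 + 358876) - 577537)/(-473782) = -5 + (918547 - 577537)*(-1/473782) = -5 + 341010*(-1/473782) = -5 - 170505/236891 = -1354960/236891 ≈ -5.7198)
M - t = 2240634 - 1*(-1354960/236891) = 2240634 + 1354960/236891 = 530787383854/236891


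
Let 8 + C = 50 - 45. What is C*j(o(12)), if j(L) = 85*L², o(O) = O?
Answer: -36720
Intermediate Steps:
C = -3 (C = -8 + (50 - 45) = -8 + 5 = -3)
C*j(o(12)) = -255*12² = -255*144 = -3*12240 = -36720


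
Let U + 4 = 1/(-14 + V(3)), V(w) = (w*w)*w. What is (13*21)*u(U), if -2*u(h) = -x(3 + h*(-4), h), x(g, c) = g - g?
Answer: 0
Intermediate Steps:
V(w) = w³ (V(w) = w²*w = w³)
U = -51/13 (U = -4 + 1/(-14 + 3³) = -4 + 1/(-14 + 27) = -4 + 1/13 = -51/13 ≈ -3.9231)
x(g, c) = 0
u(h) = 0 (u(h) = -(-1)*0/2 = -½*0 = 0)
(13*21)*u(U) = (13*21)*0 = 273*0 = 0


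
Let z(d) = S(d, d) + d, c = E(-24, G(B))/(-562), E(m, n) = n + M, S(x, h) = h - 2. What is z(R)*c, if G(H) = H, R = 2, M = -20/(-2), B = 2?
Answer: -12/281 ≈ -0.042705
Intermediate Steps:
M = 10 (M = -20*(-½) = 10)
S(x, h) = -2 + h
E(m, n) = 10 + n (E(m, n) = n + 10 = 10 + n)
c = -6/281 (c = (10 + 2)/(-562) = 12*(-1/562) = -6/281 ≈ -0.021352)
z(d) = -2 + 2*d (z(d) = (-2 + d) + d = -2 + 2*d)
z(R)*c = (-2 + 2*2)*(-6/281) = (-2 + 4)*(-6/281) = 2*(-6/281) = -12/281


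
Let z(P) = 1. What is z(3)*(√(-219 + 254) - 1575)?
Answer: -1575 + √35 ≈ -1569.1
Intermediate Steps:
z(3)*(√(-219 + 254) - 1575) = 1*(√(-219 + 254) - 1575) = 1*(√35 - 1575) = 1*(-1575 + √35) = -1575 + √35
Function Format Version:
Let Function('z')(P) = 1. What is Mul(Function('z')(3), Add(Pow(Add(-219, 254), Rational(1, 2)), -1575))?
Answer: Add(-1575, Pow(35, Rational(1, 2))) ≈ -1569.1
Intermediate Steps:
Mul(Function('z')(3), Add(Pow(Add(-219, 254), Rational(1, 2)), -1575)) = Mul(1, Add(Pow(Add(-219, 254), Rational(1, 2)), -1575)) = Mul(1, Add(Pow(35, Rational(1, 2)), -1575)) = Mul(1, Add(-1575, Pow(35, Rational(1, 2)))) = Add(-1575, Pow(35, Rational(1, 2)))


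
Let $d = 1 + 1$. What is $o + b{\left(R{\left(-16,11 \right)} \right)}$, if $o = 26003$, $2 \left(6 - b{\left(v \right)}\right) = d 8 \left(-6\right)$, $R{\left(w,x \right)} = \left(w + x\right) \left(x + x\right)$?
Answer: $26057$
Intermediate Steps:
$R{\left(w,x \right)} = 2 x \left(w + x\right)$ ($R{\left(w,x \right)} = \left(w + x\right) 2 x = 2 x \left(w + x\right)$)
$d = 2$
$b{\left(v \right)} = 54$ ($b{\left(v \right)} = 6 - \frac{2 \cdot 8 \left(-6\right)}{2} = 6 - \frac{16 \left(-6\right)}{2} = 6 - -48 = 6 + 48 = 54$)
$o + b{\left(R{\left(-16,11 \right)} \right)} = 26003 + 54 = 26057$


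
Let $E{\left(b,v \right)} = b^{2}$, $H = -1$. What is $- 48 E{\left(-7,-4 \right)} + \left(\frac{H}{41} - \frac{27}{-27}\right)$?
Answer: $- \frac{96392}{41} \approx -2351.0$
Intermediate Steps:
$- 48 E{\left(-7,-4 \right)} + \left(\frac{H}{41} - \frac{27}{-27}\right) = - 48 \left(-7\right)^{2} - \left(\frac{1}{41} - 1\right) = \left(-48\right) 49 - - \frac{40}{41} = -2352 + \left(- \frac{1}{41} + 1\right) = -2352 + \frac{40}{41} = - \frac{96392}{41}$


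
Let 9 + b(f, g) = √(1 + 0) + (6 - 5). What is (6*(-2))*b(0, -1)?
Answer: 84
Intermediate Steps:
b(f, g) = -7 (b(f, g) = -9 + (√(1 + 0) + (6 - 5)) = -9 + (√1 + 1) = -9 + (1 + 1) = -9 + 2 = -7)
(6*(-2))*b(0, -1) = (6*(-2))*(-7) = -12*(-7) = 84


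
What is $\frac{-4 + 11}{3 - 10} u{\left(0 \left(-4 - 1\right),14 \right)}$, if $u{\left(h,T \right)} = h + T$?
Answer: $-14$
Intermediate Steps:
$u{\left(h,T \right)} = T + h$
$\frac{-4 + 11}{3 - 10} u{\left(0 \left(-4 - 1\right),14 \right)} = \frac{-4 + 11}{3 - 10} \left(14 + 0 \left(-4 - 1\right)\right) = \frac{7}{-7} \left(14 + 0 \left(-5\right)\right) = 7 \left(- \frac{1}{7}\right) \left(14 + 0\right) = \left(-1\right) 14 = -14$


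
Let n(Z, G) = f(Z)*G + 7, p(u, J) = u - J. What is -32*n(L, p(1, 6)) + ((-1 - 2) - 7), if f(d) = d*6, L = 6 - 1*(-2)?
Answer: 7446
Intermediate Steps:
L = 8 (L = 6 + 2 = 8)
f(d) = 6*d
n(Z, G) = 7 + 6*G*Z (n(Z, G) = (6*Z)*G + 7 = 6*G*Z + 7 = 7 + 6*G*Z)
-32*n(L, p(1, 6)) + ((-1 - 2) - 7) = -32*(7 + 6*(1 - 1*6)*8) + ((-1 - 2) - 7) = -32*(7 + 6*(1 - 6)*8) + (-3 - 7) = -32*(7 + 6*(-5)*8) - 10 = -32*(7 - 240) - 10 = -32*(-233) - 10 = 7456 - 10 = 7446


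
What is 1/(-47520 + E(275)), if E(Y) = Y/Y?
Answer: -1/47519 ≈ -2.1044e-5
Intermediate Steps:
E(Y) = 1
1/(-47520 + E(275)) = 1/(-47520 + 1) = 1/(-47519) = -1/47519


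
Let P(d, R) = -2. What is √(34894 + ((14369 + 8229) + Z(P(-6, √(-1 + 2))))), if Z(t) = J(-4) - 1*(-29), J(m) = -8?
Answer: √57513 ≈ 239.82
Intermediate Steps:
Z(t) = 21 (Z(t) = -8 - 1*(-29) = -8 + 29 = 21)
√(34894 + ((14369 + 8229) + Z(P(-6, √(-1 + 2))))) = √(34894 + ((14369 + 8229) + 21)) = √(34894 + (22598 + 21)) = √(34894 + 22619) = √57513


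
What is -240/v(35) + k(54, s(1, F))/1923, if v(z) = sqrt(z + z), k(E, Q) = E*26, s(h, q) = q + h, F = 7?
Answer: 468/641 - 24*sqrt(70)/7 ≈ -27.955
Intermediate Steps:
s(h, q) = h + q
k(E, Q) = 26*E
v(z) = sqrt(2)*sqrt(z) (v(z) = sqrt(2*z) = sqrt(2)*sqrt(z))
-240/v(35) + k(54, s(1, F))/1923 = -240*sqrt(70)/70 + (26*54)/1923 = -240*sqrt(70)/70 + 1404*(1/1923) = -24*sqrt(70)/7 + 468/641 = 468/641 - 24*sqrt(70)/7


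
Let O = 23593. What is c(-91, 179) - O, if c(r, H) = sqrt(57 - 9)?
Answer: -23593 + 4*sqrt(3) ≈ -23586.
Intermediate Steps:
c(r, H) = 4*sqrt(3) (c(r, H) = sqrt(48) = 4*sqrt(3))
c(-91, 179) - O = 4*sqrt(3) - 1*23593 = 4*sqrt(3) - 23593 = -23593 + 4*sqrt(3)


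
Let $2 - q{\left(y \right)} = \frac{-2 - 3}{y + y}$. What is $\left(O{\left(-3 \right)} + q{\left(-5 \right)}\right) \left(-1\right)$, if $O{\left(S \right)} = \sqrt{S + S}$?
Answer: $- \frac{3}{2} - i \sqrt{6} \approx -1.5 - 2.4495 i$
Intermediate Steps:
$O{\left(S \right)} = \sqrt{2} \sqrt{S}$ ($O{\left(S \right)} = \sqrt{2 S} = \sqrt{2} \sqrt{S}$)
$q{\left(y \right)} = 2 + \frac{5}{2 y}$ ($q{\left(y \right)} = 2 - \frac{-2 - 3}{y + y} = 2 - - \frac{5}{2 y} = 2 + \frac{5}{2 y}$)
$\left(O{\left(-3 \right)} + q{\left(-5 \right)}\right) \left(-1\right) = \left(\sqrt{2} \sqrt{-3} + \left(2 + \frac{5}{2 \left(-5\right)}\right)\right) \left(-1\right) = \left(\sqrt{2} i \sqrt{3} + \left(2 + \frac{5}{2} \left(- \frac{1}{5}\right)\right)\right) \left(-1\right) = \left(i \sqrt{6} + \left(2 - \frac{1}{2}\right)\right) \left(-1\right) = \left(i \sqrt{6} + \frac{3}{2}\right) \left(-1\right) = \left(\frac{3}{2} + i \sqrt{6}\right) \left(-1\right) = - \frac{3}{2} - i \sqrt{6}$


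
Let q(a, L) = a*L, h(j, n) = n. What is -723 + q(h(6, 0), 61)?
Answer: -723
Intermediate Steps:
q(a, L) = L*a
-723 + q(h(6, 0), 61) = -723 + 61*0 = -723 + 0 = -723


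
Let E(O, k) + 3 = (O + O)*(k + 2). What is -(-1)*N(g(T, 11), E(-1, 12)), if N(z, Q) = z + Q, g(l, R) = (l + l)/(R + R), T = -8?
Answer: -349/11 ≈ -31.727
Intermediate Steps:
E(O, k) = -3 + 2*O*(2 + k) (E(O, k) = -3 + (O + O)*(k + 2) = -3 + (2*O)*(2 + k) = -3 + 2*O*(2 + k))
g(l, R) = l/R (g(l, R) = (2*l)/((2*R)) = (2*l)*(1/(2*R)) = l/R)
N(z, Q) = Q + z
-(-1)*N(g(T, 11), E(-1, 12)) = -(-1)*((-3 + 4*(-1) + 2*(-1)*12) - 8/11) = -(-1)*((-3 - 4 - 24) - 8*1/11) = -(-1)*(-31 - 8/11) = -(-1)*(-349)/11 = -1*349/11 = -349/11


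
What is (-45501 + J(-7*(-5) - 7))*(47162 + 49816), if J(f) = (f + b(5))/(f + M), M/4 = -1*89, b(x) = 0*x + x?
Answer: -723667340529/164 ≈ -4.4126e+9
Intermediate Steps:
b(x) = x (b(x) = 0 + x = x)
M = -356 (M = 4*(-1*89) = 4*(-89) = -356)
J(f) = (5 + f)/(-356 + f) (J(f) = (f + 5)/(f - 356) = (5 + f)/(-356 + f))
(-45501 + J(-7*(-5) - 7))*(47162 + 49816) = (-45501 + (5 + (-7*(-5) - 7))/(-356 + (-7*(-5) - 7)))*(47162 + 49816) = (-45501 + (5 + (35 - 7))/(-356 + (35 - 7)))*96978 = (-45501 + (5 + 28)/(-356 + 28))*96978 = (-45501 + 33/(-328))*96978 = (-45501 - 1/328*33)*96978 = (-45501 - 33/328)*96978 = -14924361/328*96978 = -723667340529/164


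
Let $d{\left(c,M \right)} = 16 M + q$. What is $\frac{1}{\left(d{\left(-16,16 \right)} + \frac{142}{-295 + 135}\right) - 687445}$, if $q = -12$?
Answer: $- \frac{80}{54976151} \approx -1.4552 \cdot 10^{-6}$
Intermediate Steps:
$d{\left(c,M \right)} = -12 + 16 M$ ($d{\left(c,M \right)} = 16 M - 12 = -12 + 16 M$)
$\frac{1}{\left(d{\left(-16,16 \right)} + \frac{142}{-295 + 135}\right) - 687445} = \frac{1}{\left(\left(-12 + 16 \cdot 16\right) + \frac{142}{-295 + 135}\right) - 687445} = \frac{1}{\left(\left(-12 + 256\right) + \frac{142}{-160}\right) - 687445} = \frac{1}{\left(244 + 142 \left(- \frac{1}{160}\right)\right) - 687445} = \frac{1}{\left(244 - \frac{71}{80}\right) - 687445} = \frac{1}{\frac{19449}{80} - 687445} = \frac{1}{- \frac{54976151}{80}} = - \frac{80}{54976151}$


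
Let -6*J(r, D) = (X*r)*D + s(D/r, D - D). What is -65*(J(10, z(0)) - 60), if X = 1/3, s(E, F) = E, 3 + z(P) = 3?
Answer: 3900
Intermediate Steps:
z(P) = 0 (z(P) = -3 + 3 = 0)
X = 1/3 ≈ 0.33333
J(r, D) = -D/(6*r) - D*r/18 (J(r, D) = -((r/3)*D + D/r)/6 = -(D*r/3 + D/r)/6 = -(D/r + D*r/3)/6 = -D/(6*r) - D*r/18)
-65*(J(10, z(0)) - 60) = -65*((1/18)*0*(-3 - 1*10**2)/10 - 60) = -65*((1/18)*0*(1/10)*(-3 - 1*100) - 60) = -65*((1/18)*0*(1/10)*(-3 - 100) - 60) = -65*((1/18)*0*(1/10)*(-103) - 60) = -65*(0 - 60) = -65*(-60) = 3900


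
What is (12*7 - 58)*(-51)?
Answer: -1326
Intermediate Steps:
(12*7 - 58)*(-51) = (84 - 58)*(-51) = 26*(-51) = -1326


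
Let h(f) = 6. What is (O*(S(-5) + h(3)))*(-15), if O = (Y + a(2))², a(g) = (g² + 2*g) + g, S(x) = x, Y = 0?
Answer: -1500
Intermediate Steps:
a(g) = g² + 3*g
O = 100 (O = (0 + 2*(3 + 2))² = (0 + 2*5)² = (0 + 10)² = 10² = 100)
(O*(S(-5) + h(3)))*(-15) = (100*(-5 + 6))*(-15) = (100*1)*(-15) = 100*(-15) = -1500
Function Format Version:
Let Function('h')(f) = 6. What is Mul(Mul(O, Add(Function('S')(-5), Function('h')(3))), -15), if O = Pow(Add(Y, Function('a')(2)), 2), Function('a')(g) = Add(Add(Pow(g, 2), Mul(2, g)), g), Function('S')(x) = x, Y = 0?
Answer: -1500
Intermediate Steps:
Function('a')(g) = Add(Pow(g, 2), Mul(3, g))
O = 100 (O = Pow(Add(0, Mul(2, Add(3, 2))), 2) = Pow(Add(0, Mul(2, 5)), 2) = Pow(Add(0, 10), 2) = Pow(10, 2) = 100)
Mul(Mul(O, Add(Function('S')(-5), Function('h')(3))), -15) = Mul(Mul(100, Add(-5, 6)), -15) = Mul(Mul(100, 1), -15) = Mul(100, -15) = -1500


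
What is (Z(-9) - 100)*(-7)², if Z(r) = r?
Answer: -5341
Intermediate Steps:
(Z(-9) - 100)*(-7)² = (-9 - 100)*(-7)² = -109*49 = -5341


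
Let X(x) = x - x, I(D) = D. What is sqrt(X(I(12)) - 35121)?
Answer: I*sqrt(35121) ≈ 187.41*I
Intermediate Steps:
X(x) = 0
sqrt(X(I(12)) - 35121) = sqrt(0 - 35121) = sqrt(-35121) = I*sqrt(35121)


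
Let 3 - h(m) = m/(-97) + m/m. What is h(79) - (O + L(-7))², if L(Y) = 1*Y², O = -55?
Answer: -3219/97 ≈ -33.186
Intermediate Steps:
h(m) = 2 + m/97 (h(m) = 3 - (m/(-97) + m/m) = 3 - (m*(-1/97) + 1) = 3 - (-m/97 + 1) = 3 - (1 - m/97) = 3 + (-1 + m/97) = 2 + m/97)
L(Y) = Y²
h(79) - (O + L(-7))² = (2 + (1/97)*79) - (-55 + (-7)²)² = (2 + 79/97) - (-55 + 49)² = 273/97 - 1*(-6)² = 273/97 - 1*36 = 273/97 - 36 = -3219/97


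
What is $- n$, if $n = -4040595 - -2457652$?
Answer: $1582943$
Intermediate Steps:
$n = -1582943$ ($n = -4040595 + 2457652 = -1582943$)
$- n = \left(-1\right) \left(-1582943\right) = 1582943$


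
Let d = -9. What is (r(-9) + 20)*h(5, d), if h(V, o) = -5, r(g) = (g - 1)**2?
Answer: -600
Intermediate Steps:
r(g) = (-1 + g)**2
(r(-9) + 20)*h(5, d) = ((-1 - 9)**2 + 20)*(-5) = ((-10)**2 + 20)*(-5) = (100 + 20)*(-5) = 120*(-5) = -600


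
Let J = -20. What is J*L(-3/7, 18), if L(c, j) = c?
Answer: 60/7 ≈ 8.5714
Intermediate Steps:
J*L(-3/7, 18) = -(-60)/7 = -20*(-3/7) = 60/7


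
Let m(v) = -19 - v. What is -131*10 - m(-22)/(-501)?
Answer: -218769/167 ≈ -1310.0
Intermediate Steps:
-131*10 - m(-22)/(-501) = -131*10 - (-19 - 1*(-22))/(-501) = -1310 - (-19 + 22)*(-1)/501 = -1310 - 3*(-1)/501 = -1310 - 1*(-1/167) = -1310 + 1/167 = -218769/167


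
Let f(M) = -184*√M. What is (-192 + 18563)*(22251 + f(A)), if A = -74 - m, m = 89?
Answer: 408773121 - 3380264*I*√163 ≈ 4.0877e+8 - 4.3156e+7*I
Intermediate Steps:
A = -163 (A = -74 - 1*89 = -74 - 89 = -163)
(-192 + 18563)*(22251 + f(A)) = (-192 + 18563)*(22251 - 184*I*√163) = 18371*(22251 - 184*I*√163) = 408773121 - 3380264*I*√163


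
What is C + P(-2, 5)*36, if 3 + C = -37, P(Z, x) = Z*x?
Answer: -400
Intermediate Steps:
C = -40 (C = -3 - 37 = -40)
C + P(-2, 5)*36 = -40 - 2*5*36 = -40 - 10*36 = -40 - 360 = -400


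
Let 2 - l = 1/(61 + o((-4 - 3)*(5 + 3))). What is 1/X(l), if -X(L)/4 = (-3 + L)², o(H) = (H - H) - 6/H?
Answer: -2927521/12096484 ≈ -0.24201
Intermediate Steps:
o(H) = -6/H (o(H) = 0 - 6/H = -6/H)
l = 3394/1711 (l = 2 - 1/(61 - 6*1/((-4 - 3)*(5 + 3))) = 2 - 1/(61 - 6/((-7*8))) = 2 - 1/(61 - 6/(-56)) = 2 - 1/(61 - 6*(-1/56)) = 2 - 1/(61 + 3/28) = 2 - 1/1711/28 = 2 - 1*28/1711 = 2 - 28/1711 = 3394/1711 ≈ 1.9836)
X(L) = -4*(-3 + L)²
1/X(l) = 1/(-4*(-3 + 3394/1711)²) = 1/(-4*(-1739/1711)²) = 1/(-4*3024121/2927521) = 1/(-12096484/2927521) = -2927521/12096484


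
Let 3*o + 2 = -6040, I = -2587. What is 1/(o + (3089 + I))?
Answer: -1/1512 ≈ -0.00066138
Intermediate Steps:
o = -2014 (o = -2/3 + (1/3)*(-6040) = -2/3 - 6040/3 = -2014)
1/(o + (3089 + I)) = 1/(-2014 + (3089 - 2587)) = 1/(-2014 + 502) = 1/(-1512) = -1/1512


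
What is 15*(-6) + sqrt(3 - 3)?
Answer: -90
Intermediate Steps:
15*(-6) + sqrt(3 - 3) = -90 + sqrt(0) = -90 + 0 = -90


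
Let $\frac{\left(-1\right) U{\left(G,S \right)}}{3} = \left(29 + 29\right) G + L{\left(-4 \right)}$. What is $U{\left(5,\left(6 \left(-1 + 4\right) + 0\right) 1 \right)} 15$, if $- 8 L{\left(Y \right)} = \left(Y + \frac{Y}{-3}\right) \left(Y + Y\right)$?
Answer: $-12930$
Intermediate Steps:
$L{\left(Y \right)} = - \frac{Y^{2}}{6}$ ($L{\left(Y \right)} = - \frac{\left(Y + \frac{Y}{-3}\right) \left(Y + Y\right)}{8} = - \frac{\left(Y + Y \left(- \frac{1}{3}\right)\right) 2 Y}{8} = - \frac{\left(Y - \frac{Y}{3}\right) 2 Y}{8} = - \frac{\frac{2 Y}{3} \cdot 2 Y}{8} = - \frac{\frac{4}{3} Y^{2}}{8} = - \frac{Y^{2}}{6}$)
$U{\left(G,S \right)} = 8 - 174 G$ ($U{\left(G,S \right)} = - 3 \left(\left(29 + 29\right) G - \frac{\left(-4\right)^{2}}{6}\right) = - 3 \left(58 G - \frac{8}{3}\right) = - 3 \left(- \frac{8}{3} + 58 G\right) = 8 - 174 G$)
$U{\left(5,\left(6 \left(-1 + 4\right) + 0\right) 1 \right)} 15 = \left(8 - 870\right) 15 = \left(-862\right) 15 = -12930$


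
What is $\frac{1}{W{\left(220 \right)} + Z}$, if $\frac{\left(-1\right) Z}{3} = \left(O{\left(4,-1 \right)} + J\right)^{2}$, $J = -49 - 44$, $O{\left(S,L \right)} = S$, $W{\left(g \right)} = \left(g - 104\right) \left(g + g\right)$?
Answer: $\frac{1}{27277} \approx 3.6661 \cdot 10^{-5}$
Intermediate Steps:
$W{\left(g \right)} = 2 g \left(-104 + g\right)$ ($W{\left(g \right)} = \left(-104 + g\right) 2 g = 2 g \left(-104 + g\right)$)
$J = -93$ ($J = -49 - 44 = -93$)
$Z = -23763$ ($Z = - 3 \left(4 - 93\right)^{2} = - 3 \left(-89\right)^{2} = \left(-3\right) 7921 = -23763$)
$\frac{1}{W{\left(220 \right)} + Z} = \frac{1}{2 \cdot 220 \left(-104 + 220\right) - 23763} = \frac{1}{2 \cdot 220 \cdot 116 - 23763} = \frac{1}{51040 - 23763} = \frac{1}{27277}$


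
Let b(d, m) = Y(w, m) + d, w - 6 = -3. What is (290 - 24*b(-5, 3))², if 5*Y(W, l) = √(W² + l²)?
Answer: 4212868/25 - 11808*√2 ≈ 1.5182e+5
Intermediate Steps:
w = 3 (w = 6 - 3 = 3)
Y(W, l) = √(W² + l²)/5
b(d, m) = d + √(9 + m²)/5 (b(d, m) = √(3² + m²)/5 + d = √(9 + m²)/5 + d = d + √(9 + m²)/5)
(290 - 24*b(-5, 3))² = (290 - 24*(-5 + √(9 + 3²)/5))² = (290 - 24*(-5 + √(9 + 9)/5))² = (290 - 24*(-5 + √18/5))² = (290 - 24*(-5 + (3*√2)/5))² = (290 - 24*(-5 + 3*√2/5))² = (290 + (120 - 72*√2/5))² = (410 - 72*√2/5)²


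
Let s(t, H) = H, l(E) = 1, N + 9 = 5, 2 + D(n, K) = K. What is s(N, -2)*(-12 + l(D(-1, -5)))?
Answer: 22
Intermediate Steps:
D(n, K) = -2 + K
N = -4 (N = -9 + 5 = -4)
s(N, -2)*(-12 + l(D(-1, -5))) = -2*(-12 + 1) = -2*(-11) = 22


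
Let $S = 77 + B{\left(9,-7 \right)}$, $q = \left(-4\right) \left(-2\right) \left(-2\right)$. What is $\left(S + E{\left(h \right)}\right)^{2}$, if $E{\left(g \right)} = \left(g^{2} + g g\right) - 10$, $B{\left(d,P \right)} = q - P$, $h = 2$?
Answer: $4356$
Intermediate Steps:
$q = -16$ ($q = 8 \left(-2\right) = -16$)
$B{\left(d,P \right)} = -16 - P$
$S = 68$ ($S = 77 - 9 = 68$)
$E{\left(g \right)} = -10 + 2 g^{2}$ ($E{\left(g \right)} = \left(g^{2} + g^{2}\right) - 10 = 2 g^{2} - 10 = -10 + 2 g^{2}$)
$\left(S + E{\left(h \right)}\right)^{2} = \left(68 - \left(10 - 2 \cdot 2^{2}\right)\right)^{2} = \left(68 + \left(-10 + 2 \cdot 4\right)\right)^{2} = \left(68 + \left(-10 + 8\right)\right)^{2} = \left(68 - 2\right)^{2} = 66^{2} = 4356$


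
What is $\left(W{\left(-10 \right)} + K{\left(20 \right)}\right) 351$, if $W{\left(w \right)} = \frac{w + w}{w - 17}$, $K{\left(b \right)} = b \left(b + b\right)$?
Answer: $281060$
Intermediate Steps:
$K{\left(b \right)} = 2 b^{2}$ ($K{\left(b \right)} = b 2 b = 2 b^{2}$)
$W{\left(w \right)} = \frac{2 w}{-17 + w}$
$\left(W{\left(-10 \right)} + K{\left(20 \right)}\right) 351 = \left(2 \left(-10\right) \frac{1}{-17 - 10} + 2 \cdot 20^{2}\right) 351 = \left(2 \left(-10\right) \frac{1}{-27} + 2 \cdot 400\right) 351 = \left(2 \left(-10\right) \left(- \frac{1}{27}\right) + 800\right) 351 = \left(\frac{20}{27} + 800\right) 351 = \frac{21620}{27} \cdot 351 = 281060$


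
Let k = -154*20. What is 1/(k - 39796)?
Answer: -1/42876 ≈ -2.3323e-5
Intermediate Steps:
k = -3080
1/(k - 39796) = 1/(-3080 - 39796) = 1/(-42876) = -1/42876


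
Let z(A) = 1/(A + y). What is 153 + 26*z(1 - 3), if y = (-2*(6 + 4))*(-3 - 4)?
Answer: 10570/69 ≈ 153.19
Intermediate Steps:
y = 140 (y = -2*10*(-7) = -20*(-7) = 140)
z(A) = 1/(140 + A) (z(A) = 1/(A + 140) = 1/(140 + A))
153 + 26*z(1 - 3) = 153 + 26/(140 + (1 - 3)) = 153 + 26/(140 - 2) = 153 + 26/138 = 153 + 26*(1/138) = 153 + 13/69 = 10570/69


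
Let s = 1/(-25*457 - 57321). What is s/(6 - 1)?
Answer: -1/343730 ≈ -2.9093e-6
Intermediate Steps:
s = -1/68746 (s = 1/(-11425 - 57321) = 1/(-68746) = -1/68746 ≈ -1.4546e-5)
s/(6 - 1) = -1/(68746*(6 - 1)) = -1/68746/5 = -1/68746*⅕ = -1/343730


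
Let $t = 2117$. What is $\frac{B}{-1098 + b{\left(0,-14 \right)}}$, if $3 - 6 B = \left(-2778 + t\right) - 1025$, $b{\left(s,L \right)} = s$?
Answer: $- \frac{563}{2196} \approx -0.25638$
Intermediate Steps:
$B = \frac{563}{2}$ ($B = \frac{1}{2} - \frac{\left(-2778 + 2117\right) - 1025}{6} = \frac{1}{2} - \frac{-661 - 1025}{6} = \frac{1}{2} - -281 = \frac{1}{2} + 281 = \frac{563}{2} \approx 281.5$)
$\frac{B}{-1098 + b{\left(0,-14 \right)}} = \frac{563}{2 \left(-1098 + 0\right)} = \frac{563}{2 \left(-1098\right)} = \frac{563}{2} \left(- \frac{1}{1098}\right) = - \frac{563}{2196}$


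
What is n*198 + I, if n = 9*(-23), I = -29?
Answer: -41015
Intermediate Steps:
n = -207
n*198 + I = -207*198 - 29 = -40986 - 29 = -41015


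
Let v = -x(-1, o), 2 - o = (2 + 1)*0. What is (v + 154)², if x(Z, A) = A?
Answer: 23104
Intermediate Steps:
o = 2 (o = 2 - (2 + 1)*0 = 2 - 3*0 = 2 - 1*0 = 2 + 0 = 2)
v = -2 (v = -1*2 = -2)
(v + 154)² = (-2 + 154)² = 152² = 23104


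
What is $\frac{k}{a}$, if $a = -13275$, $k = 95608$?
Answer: $- \frac{95608}{13275} \approx -7.2021$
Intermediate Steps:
$\frac{k}{a} = \frac{95608}{-13275} = 95608 \left(- \frac{1}{13275}\right) = - \frac{95608}{13275}$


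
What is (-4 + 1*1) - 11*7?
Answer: -80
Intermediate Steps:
(-4 + 1*1) - 11*7 = (-4 + 1) - 77 = -3 - 77 = -80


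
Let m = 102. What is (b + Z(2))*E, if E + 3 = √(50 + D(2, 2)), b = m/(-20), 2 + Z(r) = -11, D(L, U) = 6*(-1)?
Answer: 543/10 - 181*√11/5 ≈ -65.762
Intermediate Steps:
D(L, U) = -6
Z(r) = -13 (Z(r) = -2 - 11 = -13)
b = -51/10 (b = 102/(-20) = 102*(-1/20) = -51/10 ≈ -5.1000)
E = -3 + 2*√11 (E = -3 + √(50 - 6) = -3 + √44 = -3 + 2*√11 ≈ 3.6333)
(b + Z(2))*E = (-51/10 - 13)*(-3 + 2*√11) = -181*(-3 + 2*√11)/10 = 543/10 - 181*√11/5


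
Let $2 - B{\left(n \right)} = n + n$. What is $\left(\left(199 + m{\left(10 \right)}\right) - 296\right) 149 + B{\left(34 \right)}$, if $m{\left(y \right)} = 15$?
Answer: $-12284$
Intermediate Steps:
$B{\left(n \right)} = 2 - 2 n$ ($B{\left(n \right)} = 2 - \left(n + n\right) = 2 - 2 n$)
$\left(\left(199 + m{\left(10 \right)}\right) - 296\right) 149 + B{\left(34 \right)} = \left(\left(199 + 15\right) - 296\right) 149 + \left(2 - 68\right) = \left(214 - 296\right) 149 + \left(2 - 68\right) = \left(-82\right) 149 - 66 = -12218 - 66 = -12284$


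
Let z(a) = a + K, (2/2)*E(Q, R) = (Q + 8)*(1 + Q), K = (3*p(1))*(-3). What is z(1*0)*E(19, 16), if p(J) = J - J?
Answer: 0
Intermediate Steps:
p(J) = 0
K = 0 (K = (3*0)*(-3) = 0*(-3) = 0)
E(Q, R) = (1 + Q)*(8 + Q) (E(Q, R) = (Q + 8)*(1 + Q) = (8 + Q)*(1 + Q) = (1 + Q)*(8 + Q))
z(a) = a (z(a) = a + 0 = a)
z(1*0)*E(19, 16) = (1*0)*(8 + 19**2 + 9*19) = 0*(8 + 361 + 171) = 0*540 = 0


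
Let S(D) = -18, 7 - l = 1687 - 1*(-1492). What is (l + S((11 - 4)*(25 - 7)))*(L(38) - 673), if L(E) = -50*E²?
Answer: 232464870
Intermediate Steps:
l = -3172 (l = 7 - (1687 - 1*(-1492)) = 7 - (1687 + 1492) = 7 - 1*3179 = 7 - 3179 = -3172)
(l + S((11 - 4)*(25 - 7)))*(L(38) - 673) = (-3172 - 18)*(-50*38² - 673) = -3190*(-50*1444 - 673) = -3190*(-72200 - 673) = -3190*(-72873) = 232464870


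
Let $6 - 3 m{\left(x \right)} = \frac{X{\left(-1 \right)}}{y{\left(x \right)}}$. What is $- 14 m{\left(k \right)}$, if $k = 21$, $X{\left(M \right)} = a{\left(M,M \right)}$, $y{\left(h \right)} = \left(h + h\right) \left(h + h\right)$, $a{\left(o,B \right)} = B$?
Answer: $- \frac{10585}{378} \approx -28.003$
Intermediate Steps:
$y{\left(h \right)} = 4 h^{2}$ ($y{\left(h \right)} = 2 h 2 h = 4 h^{2}$)
$X{\left(M \right)} = M$
$m{\left(x \right)} = 2 + \frac{1}{12 x^{2}}$ ($m{\left(x \right)} = 2 - \frac{\left(-1\right) \frac{1}{4 x^{2}}}{3} = 2 - \frac{\left(- \frac{1}{4}\right) \frac{1}{x^{2}}}{3} = 2 + \frac{1}{12 x^{2}}$)
$- 14 m{\left(k \right)} = - 14 \left(2 + \frac{1}{12 \cdot 441}\right) = - 14 \left(2 + \frac{1}{12} \cdot \frac{1}{441}\right) = - 14 \left(2 + \frac{1}{5292}\right) = \left(-14\right) \frac{10585}{5292} = - \frac{10585}{378}$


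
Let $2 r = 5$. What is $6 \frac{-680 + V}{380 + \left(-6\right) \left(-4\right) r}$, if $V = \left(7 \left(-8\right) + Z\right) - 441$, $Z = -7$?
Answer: $- \frac{888}{55} \approx -16.145$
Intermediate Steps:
$V = -504$ ($V = \left(7 \left(-8\right) - 7\right) - 441 = \left(-56 - 7\right) - 441 = -63 - 441 = -504$)
$r = \frac{5}{2}$ ($r = \frac{1}{2} \cdot 5 = \frac{5}{2} \approx 2.5$)
$6 \frac{-680 + V}{380 + \left(-6\right) \left(-4\right) r} = 6 \frac{-680 - 504}{380 + \left(-6\right) \left(-4\right) \frac{5}{2}} = 6 \left(- \frac{1184}{380 + 24 \cdot \frac{5}{2}}\right) = 6 \left(- \frac{1184}{380 + 60}\right) = 6 \left(- \frac{1184}{440}\right) = 6 \left(\left(-1184\right) \frac{1}{440}\right) = 6 \left(- \frac{148}{55}\right) = - \frac{888}{55}$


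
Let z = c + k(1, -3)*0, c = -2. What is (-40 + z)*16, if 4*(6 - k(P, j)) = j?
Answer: -672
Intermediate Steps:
k(P, j) = 6 - j/4
z = -2 (z = -2 + (6 - ¼*(-3))*0 = -2 + (6 + ¾)*0 = -2 + (27/4)*0 = -2 + 0 = -2)
(-40 + z)*16 = (-40 - 2)*16 = -42*16 = -672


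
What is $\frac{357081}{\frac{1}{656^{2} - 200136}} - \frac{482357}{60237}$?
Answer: $\frac{4951484182467043}{60237} \approx 8.22 \cdot 10^{10}$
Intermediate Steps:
$\frac{357081}{\frac{1}{656^{2} - 200136}} - \frac{482357}{60237} = \frac{357081}{\frac{1}{430336 - 200136}} - \frac{482357}{60237} = \frac{357081}{\frac{1}{230200}} - \frac{482357}{60237} = 357081 \frac{1}{\frac{1}{230200}} - \frac{482357}{60237} = 357081 \cdot 230200 - \frac{482357}{60237} = 82200046200 - \frac{482357}{60237} = \frac{4951484182467043}{60237}$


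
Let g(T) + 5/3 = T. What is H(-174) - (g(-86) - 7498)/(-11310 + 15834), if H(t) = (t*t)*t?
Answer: -71497598971/13572 ≈ -5.2680e+6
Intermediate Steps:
H(t) = t³ (H(t) = t²*t = t³)
g(T) = -5/3 + T
H(-174) - (g(-86) - 7498)/(-11310 + 15834) = (-174)³ - ((-5/3 - 86) - 7498)/(-11310 + 15834) = -5268024 - (-263/3 - 7498)/4524 = -5268024 - (-22757)/(3*4524) = -5268024 - 1*(-22757/13572) = -5268024 + 22757/13572 = -71497598971/13572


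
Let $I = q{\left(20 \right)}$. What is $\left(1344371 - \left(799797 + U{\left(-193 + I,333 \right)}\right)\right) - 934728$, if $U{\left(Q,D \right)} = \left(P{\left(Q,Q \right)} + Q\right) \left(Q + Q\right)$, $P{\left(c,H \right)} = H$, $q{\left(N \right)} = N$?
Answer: $-509870$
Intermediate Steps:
$I = 20$
$U{\left(Q,D \right)} = 4 Q^{2}$ ($U{\left(Q,D \right)} = \left(Q + Q\right) \left(Q + Q\right) = 2 Q 2 Q = 4 Q^{2}$)
$\left(1344371 - \left(799797 + U{\left(-193 + I,333 \right)}\right)\right) - 934728 = \left(1344371 - \left(799797 + 4 \left(-193 + 20\right)^{2}\right)\right) - 934728 = \left(1344371 - \left(799797 + 4 \left(-173\right)^{2}\right)\right) - 934728 = \left(1344371 - \left(799797 + 4 \cdot 29929\right)\right) - 934728 = \left(1344371 - 919513\right) - 934728 = 424858 - 934728 = -509870$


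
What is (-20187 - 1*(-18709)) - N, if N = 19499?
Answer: -20977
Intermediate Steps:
(-20187 - 1*(-18709)) - N = (-20187 - 1*(-18709)) - 1*19499 = (-20187 + 18709) - 19499 = -1478 - 19499 = -20977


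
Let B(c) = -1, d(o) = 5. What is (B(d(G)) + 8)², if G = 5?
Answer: 49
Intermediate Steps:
(B(d(G)) + 8)² = (-1 + 8)² = 7² = 49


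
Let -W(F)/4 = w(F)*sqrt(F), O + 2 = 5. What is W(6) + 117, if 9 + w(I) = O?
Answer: 117 + 24*sqrt(6) ≈ 175.79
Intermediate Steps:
O = 3 (O = -2 + 5 = 3)
w(I) = -6 (w(I) = -9 + 3 = -6)
W(F) = 24*sqrt(F) (W(F) = -(-24)*sqrt(F) = 24*sqrt(F))
W(6) + 117 = 24*sqrt(6) + 117 = 117 + 24*sqrt(6)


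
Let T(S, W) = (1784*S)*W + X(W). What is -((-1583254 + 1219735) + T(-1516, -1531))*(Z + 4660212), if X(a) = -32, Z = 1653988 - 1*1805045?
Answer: -18669224293780515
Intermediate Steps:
Z = -151057 (Z = 1653988 - 1805045 = -151057)
T(S, W) = -32 + 1784*S*W (T(S, W) = (1784*S)*W - 32 = 1784*S*W - 32 = -32 + 1784*S*W)
-((-1583254 + 1219735) + T(-1516, -1531))*(Z + 4660212) = -((-1583254 + 1219735) + (-32 + 1784*(-1516)*(-1531)))*(-151057 + 4660212) = -(-363519 + (-32 + 4140656864))*4509155 = -(-363519 + 4140656832)*4509155 = -4140293313*4509155 = -1*18669224293780515 = -18669224293780515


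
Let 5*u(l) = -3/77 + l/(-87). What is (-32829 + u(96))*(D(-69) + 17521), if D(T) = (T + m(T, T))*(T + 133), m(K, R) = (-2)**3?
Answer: -659402466464/1595 ≈ -4.1342e+8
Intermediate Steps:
u(l) = -3/385 - l/435 (u(l) = (-3/77 + l/(-87))/5 = (-3*1/77 + l*(-1/87))/5 = (-3/77 - l/87)/5 = -3/385 - l/435)
m(K, R) = -8
D(T) = (-8 + T)*(133 + T) (D(T) = (T - 8)*(T + 133) = (-8 + T)*(133 + T))
(-32829 + u(96))*(D(-69) + 17521) = (-32829 + (-3/385 - 1/435*96))*((-1064 + (-69)**2 + 125*(-69)) + 17521) = (-32829 + (-3/385 - 32/145))*((-1064 + 4761 - 8625) + 17521) = (-32829 - 2551/11165)*(-4928 + 17521) = -366538336/11165*12593 = -659402466464/1595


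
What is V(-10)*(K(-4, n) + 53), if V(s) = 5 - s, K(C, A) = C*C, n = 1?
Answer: 1035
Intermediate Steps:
K(C, A) = C²
V(-10)*(K(-4, n) + 53) = (5 - 1*(-10))*((-4)² + 53) = (5 + 10)*(16 + 53) = 15*69 = 1035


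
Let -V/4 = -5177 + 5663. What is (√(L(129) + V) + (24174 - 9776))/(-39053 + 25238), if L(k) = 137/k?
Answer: -14398/13815 - I*√32332431/1782135 ≈ -1.0422 - 0.0031906*I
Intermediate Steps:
V = -1944 (V = -4*(-5177 + 5663) = -4*486 = -1944)
(√(L(129) + V) + (24174 - 9776))/(-39053 + 25238) = (√(137/129 - 1944) + (24174 - 9776))/(-39053 + 25238) = (√(137*(1/129) - 1944) + 14398)/(-13815) = (√(137/129 - 1944) + 14398)*(-1/13815) = (√(-250639/129) + 14398)*(-1/13815) = (I*√32332431/129 + 14398)*(-1/13815) = (14398 + I*√32332431/129)*(-1/13815) = -14398/13815 - I*√32332431/1782135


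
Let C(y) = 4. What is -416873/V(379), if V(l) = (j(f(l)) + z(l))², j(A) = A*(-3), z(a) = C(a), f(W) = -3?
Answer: -416873/169 ≈ -2466.7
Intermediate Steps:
z(a) = 4
j(A) = -3*A
V(l) = 169 (V(l) = (-3*(-3) + 4)² = (9 + 4)² = 13² = 169)
-416873/V(379) = -416873/169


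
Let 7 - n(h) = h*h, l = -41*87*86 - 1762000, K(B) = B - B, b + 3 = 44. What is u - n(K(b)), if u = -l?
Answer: 2068755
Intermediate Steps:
b = 41 (b = -3 + 44 = 41)
K(B) = 0
l = -2068762 (l = -3567*86 - 1762000 = -306762 - 1762000 = -2068762)
u = 2068762 (u = -1*(-2068762) = 2068762)
n(h) = 7 - h² (n(h) = 7 - h*h = 7 - h²)
u - n(K(b)) = 2068762 - (7 - 1*0²) = 2068762 - (7 - 1*0) = 2068762 - (7 + 0) = 2068762 - 1*7 = 2068762 - 7 = 2068755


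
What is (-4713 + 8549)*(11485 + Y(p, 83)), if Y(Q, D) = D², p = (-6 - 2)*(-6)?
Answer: 70482664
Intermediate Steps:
p = 48 (p = -8*(-6) = 48)
(-4713 + 8549)*(11485 + Y(p, 83)) = (-4713 + 8549)*(11485 + 83²) = 3836*(11485 + 6889) = 3836*18374 = 70482664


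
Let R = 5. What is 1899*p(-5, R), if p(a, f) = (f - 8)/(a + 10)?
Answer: -5697/5 ≈ -1139.4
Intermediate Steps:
p(a, f) = (-8 + f)/(10 + a)
1899*p(-5, R) = 1899*((-8 + 5)/(10 - 5)) = 1899*(-3/5) = 1899*((⅕)*(-3)) = 1899*(-⅗) = -5697/5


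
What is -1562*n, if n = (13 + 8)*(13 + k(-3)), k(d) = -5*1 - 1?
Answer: -229614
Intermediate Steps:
k(d) = -6 (k(d) = -5 - 1 = -6)
n = 147 (n = (13 + 8)*(13 - 6) = 21*7 = 147)
-1562*n = -1562*147 = -229614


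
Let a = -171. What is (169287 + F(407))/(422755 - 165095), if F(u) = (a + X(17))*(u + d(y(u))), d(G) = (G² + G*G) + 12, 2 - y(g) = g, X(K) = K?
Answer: -50414939/257660 ≈ -195.66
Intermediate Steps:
y(g) = 2 - g
d(G) = 12 + 2*G² (d(G) = (G² + G²) + 12 = 2*G² + 12 = 12 + 2*G²)
F(u) = -1848 - 308*(2 - u)² - 154*u (F(u) = (-171 + 17)*(u + (12 + 2*(2 - u)²)) = -154*(12 + u + 2*(2 - u)²) = -1848 - 308*(2 - u)² - 154*u)
(169287 + F(407))/(422755 - 165095) = (169287 + (-3080 - 308*407² + 1078*407))/(422755 - 165095) = (169287 + (-3080 - 308*165649 + 438746))/257660 = (169287 + (-3080 - 51019892 + 438746))*(1/257660) = (169287 - 50584226)*(1/257660) = -50414939*1/257660 = -50414939/257660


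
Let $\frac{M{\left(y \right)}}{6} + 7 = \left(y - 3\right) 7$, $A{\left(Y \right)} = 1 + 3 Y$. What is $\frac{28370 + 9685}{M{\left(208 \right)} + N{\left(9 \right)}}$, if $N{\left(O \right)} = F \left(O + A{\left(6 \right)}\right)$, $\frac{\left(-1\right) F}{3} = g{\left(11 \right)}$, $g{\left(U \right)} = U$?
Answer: $\frac{12685}{2548} \approx 4.9784$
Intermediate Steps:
$M{\left(y \right)} = -168 + 42 y$ ($M{\left(y \right)} = -42 + 6 \left(y - 3\right) 7 = -42 + 6 \left(-3 + y\right) 7 = -42 + 6 \left(-21 + 7 y\right) = -42 + \left(-126 + 42 y\right) = -168 + 42 y$)
$F = -33$ ($F = \left(-3\right) 11 = -33$)
$N{\left(O \right)} = -627 - 33 O$ ($N{\left(O \right)} = - 33 \left(O + \left(1 + 3 \cdot 6\right)\right) = - 33 \left(O + \left(1 + 18\right)\right) = - 33 \left(O + 19\right) = - 33 \left(19 + O\right) = -627 - 33 O$)
$\frac{28370 + 9685}{M{\left(208 \right)} + N{\left(9 \right)}} = \frac{28370 + 9685}{\left(-168 + 42 \cdot 208\right) - 924} = \frac{38055}{\left(-168 + 8736\right) - 924} = \frac{38055}{8568 - 924} = \frac{38055}{7644} = 38055 \cdot \frac{1}{7644} = \frac{12685}{2548}$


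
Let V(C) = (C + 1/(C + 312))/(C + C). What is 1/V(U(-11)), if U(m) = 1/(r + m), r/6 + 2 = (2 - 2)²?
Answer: 7175/3323 ≈ 2.1592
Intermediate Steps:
r = -12 (r = -12 + 6*(2 - 2)² = -12 + 6*0² = -12 + 6*0 = -12 + 0 = -12)
U(m) = 1/(-12 + m)
V(C) = (C + 1/(312 + C))/(2*C) (V(C) = (C + 1/(312 + C))/((2*C)) = (C + 1/(312 + C))*(1/(2*C)) = (C + 1/(312 + C))/(2*C))
1/V(U(-11)) = 1/((1 + (1/(-12 - 11))² + 312/(-12 - 11))/(2*(1/(-12 - 11))*(312 + 1/(-12 - 11)))) = 1/((1 + (1/(-23))² + 312/(-23))/(2*(1/(-23))*(312 + 1/(-23)))) = 1/((1 + (-1/23)² + 312*(-1/23))/(2*(-1/23)*(312 - 1/23))) = 1/((½)*(-23)*(1 + 1/529 - 312/23)/(7175/23)) = 1/((½)*(-23)*(23/7175)*(-6646/529)) = 1/(3323/7175) = 7175/3323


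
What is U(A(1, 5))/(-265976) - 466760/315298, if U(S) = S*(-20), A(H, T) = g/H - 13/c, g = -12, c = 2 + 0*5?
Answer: -31065904505/20965425212 ≈ -1.4818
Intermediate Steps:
c = 2 (c = 2 + 0 = 2)
A(H, T) = -13/2 - 12/H (A(H, T) = -12/H - 13/2 = -13/2 - 12/H)
U(S) = -20*S
U(A(1, 5))/(-265976) - 466760/315298 = -20*(-13/2 - 12/1)/(-265976) - 466760/315298 = -20*(-13/2 - 12*1)*(-1/265976) - 466760*1/315298 = -20*(-13/2 - 12)*(-1/265976) - 233380/157649 = -20*(-37/2)*(-1/265976) - 233380/157649 = 370*(-1/265976) - 233380/157649 = -185/132988 - 233380/157649 = -31065904505/20965425212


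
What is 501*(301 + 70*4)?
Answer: 291081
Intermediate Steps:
501*(301 + 70*4) = 501*(301 + 280) = 501*581 = 291081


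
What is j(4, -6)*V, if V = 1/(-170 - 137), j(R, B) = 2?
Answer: -2/307 ≈ -0.0065147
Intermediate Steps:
V = -1/307 (V = 1/(-307) = -1/307 ≈ -0.0032573)
j(4, -6)*V = 2*(-1/307) = -2/307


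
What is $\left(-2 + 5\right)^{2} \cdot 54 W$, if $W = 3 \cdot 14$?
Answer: $20412$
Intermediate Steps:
$W = 42$
$\left(-2 + 5\right)^{2} \cdot 54 W = \left(-2 + 5\right)^{2} \cdot 54 \cdot 42 = 3^{2} \cdot 54 \cdot 42 = 9 \cdot 54 \cdot 42 = 486 \cdot 42 = 20412$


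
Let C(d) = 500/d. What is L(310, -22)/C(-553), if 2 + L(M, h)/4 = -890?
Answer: 493276/125 ≈ 3946.2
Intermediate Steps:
L(M, h) = -3568 (L(M, h) = -8 + 4*(-890) = -8 - 3560 = -3568)
L(310, -22)/C(-553) = -3568/(500/(-553)) = -3568/(500*(-1/553)) = -3568/(-500/553) = -3568*(-553/500) = 493276/125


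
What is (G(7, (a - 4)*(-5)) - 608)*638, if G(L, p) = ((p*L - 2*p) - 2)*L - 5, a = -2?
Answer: 269874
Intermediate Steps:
G(L, p) = -5 + L*(-2 - 2*p + L*p) (G(L, p) = ((L*p - 2*p) - 2)*L - 5 = ((-2*p + L*p) - 2)*L - 5 = (-2 - 2*p + L*p)*L - 5 = L*(-2 - 2*p + L*p) - 5 = -5 + L*(-2 - 2*p + L*p))
(G(7, (a - 4)*(-5)) - 608)*638 = ((-5 - 2*7 + ((-2 - 4)*(-5))*7² - 2*7*(-2 - 4)*(-5)) - 608)*638 = ((-5 - 14 - 6*(-5)*49 - 2*7*(-6*(-5))) - 608)*638 = ((-5 - 14 + 30*49 - 2*7*30) - 608)*638 = ((-5 - 14 + 1470 - 420) - 608)*638 = (1031 - 608)*638 = 423*638 = 269874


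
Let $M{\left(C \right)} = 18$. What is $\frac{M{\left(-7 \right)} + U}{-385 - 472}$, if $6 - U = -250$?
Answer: $- \frac{274}{857} \approx -0.31972$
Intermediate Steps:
$U = 256$ ($U = 6 - -250 = 6 + 250 = 256$)
$\frac{M{\left(-7 \right)} + U}{-385 - 472} = \frac{18 + 256}{-385 - 472} = \frac{274}{-857} = 274 \left(- \frac{1}{857}\right) = - \frac{274}{857}$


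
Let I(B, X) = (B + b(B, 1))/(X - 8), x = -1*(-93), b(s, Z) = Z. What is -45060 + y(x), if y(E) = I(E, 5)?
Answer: -135274/3 ≈ -45091.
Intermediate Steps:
x = 93
I(B, X) = (1 + B)/(-8 + X) (I(B, X) = (B + 1)/(X - 8) = (1 + B)/(-8 + X))
y(E) = -⅓ - E/3 (y(E) = (1 + E)/(-8 + 5) = (1 + E)/(-3) = -(1 + E)/3 = -⅓ - E/3)
-45060 + y(x) = -45060 + (-⅓ - ⅓*93) = -45060 + (-⅓ - 31) = -45060 - 94/3 = -135274/3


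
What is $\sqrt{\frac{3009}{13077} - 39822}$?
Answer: $\frac{i \sqrt{756648711105}}{4359} \approx 199.55 i$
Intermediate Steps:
$\sqrt{\frac{3009}{13077} - 39822} = \sqrt{3009 \cdot \frac{1}{13077} - 39822} = \sqrt{\frac{1003}{4359} - 39822} = \sqrt{- \frac{173583095}{4359}} = \frac{i \sqrt{756648711105}}{4359}$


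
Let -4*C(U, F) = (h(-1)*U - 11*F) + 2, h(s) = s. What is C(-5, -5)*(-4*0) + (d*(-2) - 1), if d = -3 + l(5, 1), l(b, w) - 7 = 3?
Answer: -15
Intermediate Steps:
l(b, w) = 10 (l(b, w) = 7 + 3 = 10)
d = 7 (d = -3 + 10 = 7)
C(U, F) = -½ + U/4 + 11*F/4 (C(U, F) = -((-U - 11*F) + 2)/4 = -(2 - U - 11*F)/4 = -½ + U/4 + 11*F/4)
C(-5, -5)*(-4*0) + (d*(-2) - 1) = (-½ + (¼)*(-5) + (11/4)*(-5))*(-4*0) + (7*(-2) - 1) = (-½ - 5/4 - 55/4)*0 + (-14 - 1) = -31/2*0 - 15 = 0 - 15 = -15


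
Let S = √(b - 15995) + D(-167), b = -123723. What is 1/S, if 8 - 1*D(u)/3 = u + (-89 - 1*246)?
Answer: 765/1240309 - I*√139718/2480618 ≈ 0.00061678 - 0.00015068*I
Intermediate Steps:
D(u) = 1029 - 3*u (D(u) = 24 - 3*(u + (-89 - 1*246)) = 24 - 3*(u + (-89 - 246)) = 24 - 3*(u - 335) = 24 - 3*(-335 + u) = 24 + (1005 - 3*u) = 1029 - 3*u)
S = 1530 + I*√139718 (S = √(-123723 - 15995) + (1029 - 3*(-167)) = √(-139718) + (1029 + 501) = I*√139718 + 1530 = 1530 + I*√139718 ≈ 1530.0 + 373.79*I)
1/S = 1/(1530 + I*√139718)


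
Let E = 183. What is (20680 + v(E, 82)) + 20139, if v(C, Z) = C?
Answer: 41002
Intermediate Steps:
(20680 + v(E, 82)) + 20139 = (20680 + 183) + 20139 = 20863 + 20139 = 41002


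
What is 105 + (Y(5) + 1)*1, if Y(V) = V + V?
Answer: 116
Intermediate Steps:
Y(V) = 2*V
105 + (Y(5) + 1)*1 = 105 + (2*5 + 1)*1 = 105 + (10 + 1)*1 = 105 + 11*1 = 105 + 11 = 116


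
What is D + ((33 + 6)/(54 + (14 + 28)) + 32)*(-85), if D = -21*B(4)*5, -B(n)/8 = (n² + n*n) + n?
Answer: 879535/32 ≈ 27485.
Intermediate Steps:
B(n) = -16*n² - 8*n (B(n) = -8*((n² + n*n) + n) = -8*((n² + n²) + n) = -8*(2*n² + n) = -8*(n + 2*n²) = -16*n² - 8*n)
D = 30240 (D = -(-168)*4*(1 + 2*4)*5 = -(-168)*4*(1 + 8)*5 = -(-168)*4*9*5 = -21*(-288)*5 = 6048*5 = 30240)
D + ((33 + 6)/(54 + (14 + 28)) + 32)*(-85) = 30240 + ((33 + 6)/(54 + (14 + 28)) + 32)*(-85) = 30240 + (39/(54 + 42) + 32)*(-85) = 30240 + (39/96 + 32)*(-85) = 30240 + (39*(1/96) + 32)*(-85) = 30240 + (13/32 + 32)*(-85) = 30240 + (1037/32)*(-85) = 30240 - 88145/32 = 879535/32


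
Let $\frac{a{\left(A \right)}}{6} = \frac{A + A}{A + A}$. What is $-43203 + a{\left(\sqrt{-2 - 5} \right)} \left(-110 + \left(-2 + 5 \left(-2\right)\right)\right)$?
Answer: $-43935$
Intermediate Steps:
$a{\left(A \right)} = 6$ ($a{\left(A \right)} = 6 \frac{A + A}{A + A} = 6 \frac{2 A}{2 A} = 6 \cdot 2 A \frac{1}{2 A} = 6 \cdot 1 = 6$)
$-43203 + a{\left(\sqrt{-2 - 5} \right)} \left(-110 + \left(-2 + 5 \left(-2\right)\right)\right) = -43203 + 6 \left(-110 + \left(-2 + 5 \left(-2\right)\right)\right) = -43203 + 6 \left(-110 - 12\right) = -43203 + 6 \left(-122\right) = -43203 - 732 = -43935$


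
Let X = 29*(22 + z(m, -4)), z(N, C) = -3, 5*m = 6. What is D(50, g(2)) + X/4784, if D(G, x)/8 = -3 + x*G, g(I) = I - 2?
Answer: -114265/4784 ≈ -23.885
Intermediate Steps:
m = 6/5 (m = (⅕)*6 = 6/5 ≈ 1.2000)
g(I) = -2 + I
X = 551 (X = 29*(22 - 3) = 29*19 = 551)
D(G, x) = -24 + 8*G*x (D(G, x) = 8*(-3 + x*G) = 8*(-3 + G*x) = -24 + 8*G*x)
D(50, g(2)) + X/4784 = (-24 + 8*50*(-2 + 2)) + 551/4784 = (-24 + 8*50*0) + 551*(1/4784) = (-24 + 0) + 551/4784 = -24 + 551/4784 = -114265/4784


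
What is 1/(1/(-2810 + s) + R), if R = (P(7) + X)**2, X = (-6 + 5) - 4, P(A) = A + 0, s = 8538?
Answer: 5728/22913 ≈ 0.24999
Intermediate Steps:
P(A) = A
X = -5 (X = -1 - 4 = -5)
R = 4 (R = (7 - 5)**2 = 2**2 = 4)
1/(1/(-2810 + s) + R) = 1/(1/(-2810 + 8538) + 4) = 1/(1/5728 + 4) = 1/(22913/5728) = 5728/22913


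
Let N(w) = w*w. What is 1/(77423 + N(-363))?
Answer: 1/209192 ≈ 4.7803e-6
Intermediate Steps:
N(w) = w²
1/(77423 + N(-363)) = 1/(77423 + (-363)²) = 1/(77423 + 131769) = 1/209192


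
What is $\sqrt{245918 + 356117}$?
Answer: $\sqrt{602035} \approx 775.91$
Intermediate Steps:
$\sqrt{245918 + 356117} = \sqrt{602035}$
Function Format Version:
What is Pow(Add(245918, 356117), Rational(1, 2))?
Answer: Pow(602035, Rational(1, 2)) ≈ 775.91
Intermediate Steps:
Pow(Add(245918, 356117), Rational(1, 2)) = Pow(602035, Rational(1, 2))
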